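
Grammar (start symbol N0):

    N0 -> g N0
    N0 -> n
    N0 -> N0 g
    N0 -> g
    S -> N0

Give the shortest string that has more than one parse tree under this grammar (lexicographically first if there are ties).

g g

length 1: no string has ≥2 trees
length 2: g g has 2 parse trees

Two derivations of g g:
  N0 ⇒ g N0 ⇒ g g
  N0 ⇒ N0 g ⇒ g g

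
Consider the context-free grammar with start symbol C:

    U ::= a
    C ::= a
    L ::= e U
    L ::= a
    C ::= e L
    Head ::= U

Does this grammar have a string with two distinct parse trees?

Only C, L, U are reachable from C; ignoring the rest: Each reachable nonterminal has at most one production per leading terminal, and all productions are right-linear; the derivation is determined token-by-token.

Unambiguous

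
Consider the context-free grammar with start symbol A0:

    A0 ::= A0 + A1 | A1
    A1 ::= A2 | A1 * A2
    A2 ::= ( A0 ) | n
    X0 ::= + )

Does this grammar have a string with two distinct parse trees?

Unambiguous

(X0 is unreachable from A0, so its rules don't affect L(A0).) A0 → A0 + A1 | A1  ;  A1 → A1 * A2 | A2  — a left-associative chain with A2 at the bottom. Each string factors uniquely by precedence.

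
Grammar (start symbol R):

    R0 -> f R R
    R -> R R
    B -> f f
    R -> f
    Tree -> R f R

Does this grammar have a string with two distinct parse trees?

Ambiguous

Witness: f f f

Derivation 1: R ⇒ R R ⇒ R R R ⇒ f R R ⇒ f f R ⇒ f f f
Derivation 2: R ⇒ R R ⇒ f R ⇒ f R R ⇒ f f R ⇒ f f f

Two distinct leftmost derivations for the same string.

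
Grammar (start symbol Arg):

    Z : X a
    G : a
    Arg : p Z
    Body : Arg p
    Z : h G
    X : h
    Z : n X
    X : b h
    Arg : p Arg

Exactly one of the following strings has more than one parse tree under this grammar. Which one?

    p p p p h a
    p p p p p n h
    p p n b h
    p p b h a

p p p p h a: 2 trees
p p p p p n h: 1 tree
p p n b h: 1 tree
p p b h a: 1 tree

p p p p h a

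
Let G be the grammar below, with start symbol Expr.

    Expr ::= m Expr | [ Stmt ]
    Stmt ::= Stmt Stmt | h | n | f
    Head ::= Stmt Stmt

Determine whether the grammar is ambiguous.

Ambiguous

Witness: [ f f f ]

Derivation 1: Expr ⇒ [ Stmt ] ⇒ [ Stmt Stmt ] ⇒ [ Stmt Stmt Stmt ] ⇒ [ f Stmt Stmt ] ⇒ [ f f Stmt ] ⇒ [ f f f ]
Derivation 2: Expr ⇒ [ Stmt ] ⇒ [ Stmt Stmt ] ⇒ [ f Stmt ] ⇒ [ f Stmt Stmt ] ⇒ [ f f Stmt ] ⇒ [ f f f ]

Two distinct leftmost derivations for the same string.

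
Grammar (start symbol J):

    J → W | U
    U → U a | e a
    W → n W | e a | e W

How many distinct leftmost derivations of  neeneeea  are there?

1

Parse trees for neeneeea:
  [J [W n [W e [W e [W n [W e [W e [W e a]]]]]]]]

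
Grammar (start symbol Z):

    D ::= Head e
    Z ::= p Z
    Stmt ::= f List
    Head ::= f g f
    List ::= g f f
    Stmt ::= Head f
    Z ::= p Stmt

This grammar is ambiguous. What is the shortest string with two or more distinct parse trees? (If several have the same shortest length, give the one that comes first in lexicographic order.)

length 5: p f g f f has 2 parse trees

Two derivations of p f g f f:
  Z ⇒ p Stmt ⇒ p f List ⇒ p f g f f
  Z ⇒ p Stmt ⇒ p Head f ⇒ p f g f f

p f g f f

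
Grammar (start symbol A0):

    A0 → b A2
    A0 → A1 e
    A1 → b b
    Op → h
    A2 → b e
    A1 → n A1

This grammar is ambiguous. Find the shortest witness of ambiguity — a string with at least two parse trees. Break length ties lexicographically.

b b e

length 3: b b e has 2 parse trees

Two derivations of b b e:
  A0 ⇒ b A2 ⇒ b b e
  A0 ⇒ A1 e ⇒ b b e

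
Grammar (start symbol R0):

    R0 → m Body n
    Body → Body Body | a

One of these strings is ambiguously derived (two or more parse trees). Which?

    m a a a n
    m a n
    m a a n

m a a a n

m a a a n: 2 trees
m a n: 1 tree
m a a n: 1 tree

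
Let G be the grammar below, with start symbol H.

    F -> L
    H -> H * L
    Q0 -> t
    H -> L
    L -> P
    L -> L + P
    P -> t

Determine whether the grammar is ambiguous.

Unambiguous

Only H, L, P are reachable from H; ignoring the rest: This is a standard precedence ladder (H over L over P), with each level left-recursive on its own operator ('*' at H, '+' at L). That structure is LR(1), hence unambiguous.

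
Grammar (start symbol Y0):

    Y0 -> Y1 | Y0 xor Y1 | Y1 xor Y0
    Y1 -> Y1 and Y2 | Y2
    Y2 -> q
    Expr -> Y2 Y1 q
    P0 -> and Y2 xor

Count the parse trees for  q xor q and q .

2

Parse trees for q xor q and q:
  [Y0 [Y0 [Y1 [Y2 q]]] xor [Y1 [Y1 [Y2 q]] and [Y2 q]]]
  [Y0 [Y1 [Y2 q]] xor [Y0 [Y1 [Y1 [Y2 q]] and [Y2 q]]]]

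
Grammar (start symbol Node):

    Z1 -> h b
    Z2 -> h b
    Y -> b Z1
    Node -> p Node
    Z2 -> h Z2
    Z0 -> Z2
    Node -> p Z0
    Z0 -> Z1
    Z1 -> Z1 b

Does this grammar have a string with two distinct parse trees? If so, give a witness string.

Witness: p h b

Derivation 1: Node ⇒ p Z0 ⇒ p Z2 ⇒ p h b
Derivation 2: Node ⇒ p Z0 ⇒ p Z1 ⇒ p h b

Two distinct leftmost derivations for the same string.

Ambiguous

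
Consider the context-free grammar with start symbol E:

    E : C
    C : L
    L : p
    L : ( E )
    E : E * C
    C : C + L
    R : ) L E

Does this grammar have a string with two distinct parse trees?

Only E, C, L are reachable from E; ignoring the rest: This is a standard precedence ladder (E over C over L), with each level left-recursive on its own operator ('*' at E, '+' at C). That structure is LR(1), hence unambiguous.

Unambiguous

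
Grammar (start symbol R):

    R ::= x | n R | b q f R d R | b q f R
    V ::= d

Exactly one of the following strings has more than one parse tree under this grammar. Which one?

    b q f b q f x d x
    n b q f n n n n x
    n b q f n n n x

b q f b q f x d x: 2 trees
n b q f n n n n x: 1 tree
n b q f n n n x: 1 tree

b q f b q f x d x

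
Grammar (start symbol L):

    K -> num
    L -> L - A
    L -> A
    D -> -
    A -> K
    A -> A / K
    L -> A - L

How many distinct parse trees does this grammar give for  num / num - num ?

2

Parse trees for num / num - num:
  [L [L [A [A [K num]] / [K num]]] - [A [K num]]]
  [L [A [A [K num]] / [K num]] - [L [A [K num]]]]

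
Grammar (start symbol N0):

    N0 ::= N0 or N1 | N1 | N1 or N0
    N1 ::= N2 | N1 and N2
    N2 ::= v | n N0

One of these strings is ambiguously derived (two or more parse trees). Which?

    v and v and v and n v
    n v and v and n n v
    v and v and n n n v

n v and v and n n v

v and v and v and n v: 1 tree
n v and v and n n v: 3 trees
v and v and n n n v: 1 tree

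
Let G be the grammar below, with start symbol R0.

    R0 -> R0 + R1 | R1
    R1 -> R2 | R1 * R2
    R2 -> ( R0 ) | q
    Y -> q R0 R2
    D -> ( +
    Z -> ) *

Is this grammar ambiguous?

Unambiguous

(Y, D, Z are unreachable from R0, so their rules don't affect L(R0).) The grammar is stratified — R0 handles '+' (left-recursive), R1 handles '*', R2 atoms. Each operator has a fixed associativity and precedence level, so every string has one parse.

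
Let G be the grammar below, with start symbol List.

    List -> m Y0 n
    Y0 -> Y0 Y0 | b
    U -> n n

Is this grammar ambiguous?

Ambiguous

Witness: m b b b n

Derivation 1: List ⇒ m Y0 n ⇒ m Y0 Y0 n ⇒ m Y0 Y0 Y0 n ⇒ m b Y0 Y0 n ⇒ m b b Y0 n ⇒ m b b b n
Derivation 2: List ⇒ m Y0 n ⇒ m Y0 Y0 n ⇒ m b Y0 n ⇒ m b Y0 Y0 n ⇒ m b b Y0 n ⇒ m b b b n

Two distinct leftmost derivations for the same string.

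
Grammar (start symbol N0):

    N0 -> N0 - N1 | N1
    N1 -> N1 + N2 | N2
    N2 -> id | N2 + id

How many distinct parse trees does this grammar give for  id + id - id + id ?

4

Parse trees for id + id - id + id:
  [N0 [N0 [N1 [N1 [N2 id]] + [N2 id]]] - [N1 [N1 [N2 id]] + [N2 id]]]
  [N0 [N0 [N1 [N1 [N2 id]] + [N2 id]]] - [N1 [N2 [N2 id] + id]]]
  [N0 [N0 [N1 [N2 [N2 id] + id]]] - [N1 [N1 [N2 id]] + [N2 id]]]
  [N0 [N0 [N1 [N2 [N2 id] + id]]] - [N1 [N2 [N2 id] + id]]]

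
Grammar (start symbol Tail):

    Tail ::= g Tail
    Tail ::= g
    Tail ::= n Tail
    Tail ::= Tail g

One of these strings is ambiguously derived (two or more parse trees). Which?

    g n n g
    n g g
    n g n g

n g g

g n n g: 1 tree
n g g: 3 trees
n g n g: 1 tree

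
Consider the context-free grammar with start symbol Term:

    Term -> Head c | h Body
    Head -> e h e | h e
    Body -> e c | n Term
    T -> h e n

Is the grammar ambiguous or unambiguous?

Witness: h e c

Derivation 1: Term ⇒ Head c ⇒ h e c
Derivation 2: Term ⇒ h Body ⇒ h e c

Two distinct leftmost derivations for the same string.

Ambiguous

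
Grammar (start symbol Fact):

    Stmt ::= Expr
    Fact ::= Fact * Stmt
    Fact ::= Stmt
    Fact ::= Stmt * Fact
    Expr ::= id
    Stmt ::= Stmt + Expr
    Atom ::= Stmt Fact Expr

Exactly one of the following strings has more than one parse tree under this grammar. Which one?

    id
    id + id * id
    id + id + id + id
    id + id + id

id + id * id

id: 1 tree
id + id * id: 2 trees
id + id + id + id: 1 tree
id + id + id: 1 tree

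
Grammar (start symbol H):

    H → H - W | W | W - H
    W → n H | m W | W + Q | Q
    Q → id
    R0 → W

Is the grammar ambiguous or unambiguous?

Ambiguous

Witness: id - id

Derivation 1: H ⇒ H - W ⇒ W - W ⇒ Q - W ⇒ id - W ⇒ id - Q ⇒ id - id
Derivation 2: H ⇒ W - H ⇒ Q - H ⇒ id - H ⇒ id - W ⇒ id - Q ⇒ id - id

Two distinct leftmost derivations for the same string.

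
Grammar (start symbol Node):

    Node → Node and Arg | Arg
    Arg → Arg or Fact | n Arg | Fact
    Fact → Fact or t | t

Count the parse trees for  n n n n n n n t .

Parse trees for n n n n n n n t:
  [Node [Arg n [Arg n [Arg n [Arg n [Arg n [Arg n [Arg n [Arg [Fact t]]]]]]]]]]

1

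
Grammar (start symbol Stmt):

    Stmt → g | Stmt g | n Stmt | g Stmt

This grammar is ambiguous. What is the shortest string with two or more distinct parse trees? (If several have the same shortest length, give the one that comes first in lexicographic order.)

g g

length 1: no string has ≥2 trees
length 2: g g has 2 parse trees

Two derivations of g g:
  Stmt ⇒ Stmt g ⇒ g g
  Stmt ⇒ g Stmt ⇒ g g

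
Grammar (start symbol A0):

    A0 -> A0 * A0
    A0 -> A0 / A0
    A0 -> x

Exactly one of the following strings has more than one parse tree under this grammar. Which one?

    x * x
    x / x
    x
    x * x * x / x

x * x * x / x

x * x: 1 tree
x / x: 1 tree
x: 1 tree
x * x * x / x: 5 trees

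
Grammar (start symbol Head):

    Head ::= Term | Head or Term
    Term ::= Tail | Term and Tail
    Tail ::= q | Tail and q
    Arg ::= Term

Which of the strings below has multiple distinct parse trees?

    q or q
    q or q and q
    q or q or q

q or q and q

q or q: 1 tree
q or q and q: 2 trees
q or q or q: 1 tree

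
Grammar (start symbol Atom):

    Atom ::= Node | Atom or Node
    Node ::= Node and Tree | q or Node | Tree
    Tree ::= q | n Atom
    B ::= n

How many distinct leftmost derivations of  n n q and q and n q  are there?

6

Parse trees for n n q and q and n q:
  [Atom [Node [Node [Node [Tree n [Atom [Node [Tree n [Atom [Node [Tree q]]]]]]]] and [Tree q]] and [Tree n [Atom [Node [Tree q]]]]]]
  [Atom [Node [Node [Tree n [Atom [Node [Node [Tree n [Atom [Node [Tree q]]]]] and [Tree q]]]]] and [Tree n [Atom [Node [Tree q]]]]]]
  [Atom [Node [Node [Tree n [Atom [Node [Tree n [Atom [Node [Node [Tree q]] and [Tree q]]]]]]]] and [Tree n [Atom [Node [Tree q]]]]]]
  [Atom [Node [Tree n [Atom [Node [Node [Node [Tree n [Atom [Node [Tree q]]]]] and [Tree q]] and [Tree n [Atom [Node [Tree q]]]]]]]]]
  [Atom [Node [Tree n [Atom [Node [Node [Tree n [Atom [Node [Node [Tree q]] and [Tree q]]]]] and [Tree n [Atom [Node [Tree q]]]]]]]]]
  [Atom [Node [Tree n [Atom [Node [Tree n [Atom [Node [Node [Node [Tree q]] and [Tree q]] and [Tree n [Atom [Node [Tree q]]]]]]]]]]]]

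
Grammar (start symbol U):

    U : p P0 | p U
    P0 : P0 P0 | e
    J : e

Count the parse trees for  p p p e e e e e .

14

Parse trees for p p p e e e e e (showing first 6 of 14):
  [U p [U p [U p [P0 [P0 e] [P0 [P0 e] [P0 [P0 e] [P0 [P0 e] [P0 e]]]]]]]]
  [U p [U p [U p [P0 [P0 e] [P0 [P0 e] [P0 [P0 [P0 e] [P0 e]] [P0 e]]]]]]]
  [U p [U p [U p [P0 [P0 e] [P0 [P0 [P0 e] [P0 e]] [P0 [P0 e] [P0 e]]]]]]]
  [U p [U p [U p [P0 [P0 e] [P0 [P0 [P0 e] [P0 [P0 e] [P0 e]]] [P0 e]]]]]]
  [U p [U p [U p [P0 [P0 e] [P0 [P0 [P0 [P0 e] [P0 e]] [P0 e]] [P0 e]]]]]]
  [U p [U p [U p [P0 [P0 [P0 e] [P0 e]] [P0 [P0 e] [P0 [P0 e] [P0 e]]]]]]]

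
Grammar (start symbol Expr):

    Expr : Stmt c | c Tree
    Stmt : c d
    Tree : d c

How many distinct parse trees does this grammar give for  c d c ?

2

Parse trees for c d c:
  [Expr [Stmt c d] c]
  [Expr c [Tree d c]]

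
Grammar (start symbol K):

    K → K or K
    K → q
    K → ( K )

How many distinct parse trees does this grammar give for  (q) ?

1

Parse trees for (q):
  [K ( [K q] )]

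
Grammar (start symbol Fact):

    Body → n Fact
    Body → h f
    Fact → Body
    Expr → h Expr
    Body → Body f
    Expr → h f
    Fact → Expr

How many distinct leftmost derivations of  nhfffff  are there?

6

Parse trees for nhfffff:
  [Fact [Body n [Fact [Body [Body [Body [Body [Body h f] f] f] f] f]]]]
  [Fact [Body [Body n [Fact [Body [Body [Body [Body h f] f] f] f]]] f]]
  [Fact [Body [Body [Body n [Fact [Body [Body [Body h f] f] f]]] f] f]]
  [Fact [Body [Body [Body [Body n [Fact [Body [Body h f] f]]] f] f] f]]
  [Fact [Body [Body [Body [Body [Body n [Fact [Body h f]]] f] f] f] f]]
  [Fact [Body [Body [Body [Body [Body n [Fact [Expr h f]]] f] f] f] f]]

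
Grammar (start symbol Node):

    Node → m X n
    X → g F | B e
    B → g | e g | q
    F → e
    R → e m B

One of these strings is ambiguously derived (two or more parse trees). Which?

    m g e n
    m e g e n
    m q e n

m g e n: 2 trees
m e g e n: 1 tree
m q e n: 1 tree

m g e n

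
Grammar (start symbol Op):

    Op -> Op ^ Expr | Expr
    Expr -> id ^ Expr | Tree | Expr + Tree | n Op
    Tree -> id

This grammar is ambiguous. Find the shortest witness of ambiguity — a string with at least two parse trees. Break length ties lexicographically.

id ^ id

length 1: no string has ≥2 trees
length 2: no string has ≥2 trees
length 3: id ^ id has 2 parse trees

Two derivations of id ^ id:
  Op ⇒ Op ^ Expr ⇒ Expr ^ Expr ⇒ Tree ^ Expr ⇒ id ^ Expr ⇒ id ^ Tree ⇒ id ^ id
  Op ⇒ Expr ⇒ id ^ Expr ⇒ id ^ Tree ⇒ id ^ id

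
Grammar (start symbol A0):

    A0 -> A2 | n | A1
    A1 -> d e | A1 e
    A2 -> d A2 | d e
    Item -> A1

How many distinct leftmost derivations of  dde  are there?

1

Parse trees for dde:
  [A0 [A2 d [A2 d e]]]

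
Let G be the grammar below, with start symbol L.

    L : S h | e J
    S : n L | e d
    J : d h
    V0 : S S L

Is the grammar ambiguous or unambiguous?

Ambiguous

Witness: e d h

Derivation 1: L ⇒ S h ⇒ e d h
Derivation 2: L ⇒ e J ⇒ e d h

Two distinct leftmost derivations for the same string.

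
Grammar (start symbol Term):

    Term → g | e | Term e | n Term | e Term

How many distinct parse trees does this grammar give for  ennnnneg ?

1

Parse trees for ennnnneg:
  [Term e [Term n [Term n [Term n [Term n [Term n [Term e [Term g]]]]]]]]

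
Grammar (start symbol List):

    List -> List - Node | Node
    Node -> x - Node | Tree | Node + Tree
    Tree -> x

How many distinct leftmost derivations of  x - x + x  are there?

3

Parse trees for x - x + x:
  [List [List [Node [Tree x]]] - [Node [Node [Tree x]] + [Tree x]]]
  [List [Node x - [Node [Node [Tree x]] + [Tree x]]]]
  [List [Node [Node x - [Node [Tree x]]] + [Tree x]]]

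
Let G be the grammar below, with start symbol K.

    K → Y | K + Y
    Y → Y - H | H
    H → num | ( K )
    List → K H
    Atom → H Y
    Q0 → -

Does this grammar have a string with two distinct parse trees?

Unambiguous

Only K, Y, H are reachable from K; ignoring the rest: The grammar is stratified — K handles '+' (left-recursive), Y handles '-', H atoms. Each operator has a fixed associativity and precedence level, so every string has one parse.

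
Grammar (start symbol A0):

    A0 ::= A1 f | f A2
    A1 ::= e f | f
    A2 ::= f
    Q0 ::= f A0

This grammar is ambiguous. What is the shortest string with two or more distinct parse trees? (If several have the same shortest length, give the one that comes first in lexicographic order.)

f f

length 2: f f has 2 parse trees

Two derivations of f f:
  A0 ⇒ A1 f ⇒ f f
  A0 ⇒ f A2 ⇒ f f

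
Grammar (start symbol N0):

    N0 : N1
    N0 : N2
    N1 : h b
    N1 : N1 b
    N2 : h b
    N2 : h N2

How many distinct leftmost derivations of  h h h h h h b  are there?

1

Parse trees for h h h h h h b:
  [N0 [N2 h [N2 h [N2 h [N2 h [N2 h [N2 h b]]]]]]]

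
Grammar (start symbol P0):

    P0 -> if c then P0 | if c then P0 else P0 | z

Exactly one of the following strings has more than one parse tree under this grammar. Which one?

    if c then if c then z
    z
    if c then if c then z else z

if c then if c then z else z

if c then if c then z: 1 tree
z: 1 tree
if c then if c then z else z: 2 trees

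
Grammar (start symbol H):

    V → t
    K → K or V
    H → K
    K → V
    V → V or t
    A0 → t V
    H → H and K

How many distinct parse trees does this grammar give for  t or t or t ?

Parse trees for t or t or t:
  [H [K [K [V t]] or [V [V t] or t]]]
  [H [K [K [K [V t]] or [V t]] or [V t]]]
  [H [K [K [V [V t] or t]] or [V t]]]
  [H [K [V [V [V t] or t] or t]]]

4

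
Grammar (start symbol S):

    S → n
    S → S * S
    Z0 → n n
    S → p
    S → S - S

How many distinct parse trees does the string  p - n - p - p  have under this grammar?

5

Parse trees for p - n - p - p:
  [S [S p] - [S [S n] - [S [S p] - [S p]]]]
  [S [S p] - [S [S [S n] - [S p]] - [S p]]]
  [S [S [S p] - [S n]] - [S [S p] - [S p]]]
  [S [S [S p] - [S [S n] - [S p]]] - [S p]]
  [S [S [S [S p] - [S n]] - [S p]] - [S p]]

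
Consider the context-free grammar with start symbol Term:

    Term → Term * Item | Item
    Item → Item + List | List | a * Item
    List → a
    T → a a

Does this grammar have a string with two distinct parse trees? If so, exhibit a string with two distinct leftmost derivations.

Ambiguous

Witness: a * a

Derivation 1: Term ⇒ Term * Item ⇒ Item * Item ⇒ List * Item ⇒ a * Item ⇒ a * List ⇒ a * a
Derivation 2: Term ⇒ Item ⇒ a * Item ⇒ a * List ⇒ a * a

Two distinct leftmost derivations for the same string.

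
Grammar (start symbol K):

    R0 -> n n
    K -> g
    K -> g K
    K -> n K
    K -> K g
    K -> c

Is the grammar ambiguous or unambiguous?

Ambiguous

Witness: g g

Derivation 1: K ⇒ g K ⇒ g g
Derivation 2: K ⇒ K g ⇒ g g

Two distinct leftmost derivations for the same string.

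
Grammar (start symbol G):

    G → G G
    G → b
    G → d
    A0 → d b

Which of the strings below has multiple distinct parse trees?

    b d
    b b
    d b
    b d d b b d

b d: 1 tree
b b: 1 tree
d b: 1 tree
b d d b b d: 42 trees

b d d b b d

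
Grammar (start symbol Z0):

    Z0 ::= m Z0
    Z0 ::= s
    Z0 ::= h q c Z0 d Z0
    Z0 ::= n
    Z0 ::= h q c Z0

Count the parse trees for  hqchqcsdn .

2

Parse trees for hqchqcsdn:
  [Z0 h q c [Z0 h q c [Z0 s]] d [Z0 n]]
  [Z0 h q c [Z0 h q c [Z0 s] d [Z0 n]]]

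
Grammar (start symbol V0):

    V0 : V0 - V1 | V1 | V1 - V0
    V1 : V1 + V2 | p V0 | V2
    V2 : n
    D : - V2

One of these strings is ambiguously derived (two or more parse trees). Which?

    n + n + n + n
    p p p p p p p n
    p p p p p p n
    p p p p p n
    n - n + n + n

n - n + n + n

n + n + n + n: 1 tree
p p p p p p p n: 1 tree
p p p p p p n: 1 tree
p p p p p n: 1 tree
n - n + n + n: 2 trees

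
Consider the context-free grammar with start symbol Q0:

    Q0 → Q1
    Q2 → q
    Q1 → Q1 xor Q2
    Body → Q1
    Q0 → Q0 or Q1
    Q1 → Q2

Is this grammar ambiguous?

Unambiguous

(Body is unreachable from Q0, so its rules don't affect L(Q0).) This is a standard precedence ladder (Q0 over Q1 over Q2), with each level left-recursive on its own operator ('or' at Q0, 'xor' at Q1). That structure is LR(1), hence unambiguous.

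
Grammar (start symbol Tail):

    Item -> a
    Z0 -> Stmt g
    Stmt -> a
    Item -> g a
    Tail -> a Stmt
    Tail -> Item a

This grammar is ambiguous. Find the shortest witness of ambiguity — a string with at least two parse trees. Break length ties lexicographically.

a a

length 2: a a has 2 parse trees

Two derivations of a a:
  Tail ⇒ a Stmt ⇒ a a
  Tail ⇒ Item a ⇒ a a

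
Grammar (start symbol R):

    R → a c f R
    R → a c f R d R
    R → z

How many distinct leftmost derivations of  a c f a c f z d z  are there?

Parse trees for a c f a c f z d z:
  [R a c f [R a c f [R z] d [R z]]]
  [R a c f [R a c f [R z]] d [R z]]

2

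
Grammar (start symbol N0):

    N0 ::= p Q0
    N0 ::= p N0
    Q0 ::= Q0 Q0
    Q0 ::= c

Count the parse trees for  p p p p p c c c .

2

Parse trees for p p p p p c c c:
  [N0 p [N0 p [N0 p [N0 p [N0 p [Q0 [Q0 c] [Q0 [Q0 c] [Q0 c]]]]]]]]
  [N0 p [N0 p [N0 p [N0 p [N0 p [Q0 [Q0 [Q0 c] [Q0 c]] [Q0 c]]]]]]]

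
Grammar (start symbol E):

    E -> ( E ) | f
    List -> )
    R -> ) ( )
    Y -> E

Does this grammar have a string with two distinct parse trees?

Only E is reachable from E; ignoring the rest: L(E) is { openⁿ atom closeⁿ : n ≥ 0 }. The bracket depth fixes n, and the derivation is forced at every step.

Unambiguous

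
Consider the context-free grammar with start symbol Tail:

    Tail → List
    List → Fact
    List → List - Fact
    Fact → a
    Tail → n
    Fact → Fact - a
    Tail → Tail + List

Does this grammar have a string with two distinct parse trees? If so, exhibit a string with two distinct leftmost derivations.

Witness: a - a

Derivation 1: Tail ⇒ List ⇒ Fact ⇒ Fact - a ⇒ a - a
Derivation 2: Tail ⇒ List ⇒ List - Fact ⇒ Fact - Fact ⇒ a - Fact ⇒ a - a

Two distinct leftmost derivations for the same string.

Ambiguous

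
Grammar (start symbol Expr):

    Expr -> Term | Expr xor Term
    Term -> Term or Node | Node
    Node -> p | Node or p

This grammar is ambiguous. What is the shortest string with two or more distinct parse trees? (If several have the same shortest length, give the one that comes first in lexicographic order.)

length 1: no string has ≥2 trees
length 3: p or p has 2 parse trees

Two derivations of p or p:
  Expr ⇒ Term ⇒ Term or Node ⇒ Node or Node ⇒ p or Node ⇒ p or p
  Expr ⇒ Term ⇒ Node ⇒ Node or p ⇒ p or p

p or p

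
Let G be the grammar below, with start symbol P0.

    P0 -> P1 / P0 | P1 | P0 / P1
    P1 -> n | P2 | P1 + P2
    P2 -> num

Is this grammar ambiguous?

Witness: n / n

Derivation 1: P0 ⇒ P1 / P0 ⇒ n / P0 ⇒ n / P1 ⇒ n / n
Derivation 2: P0 ⇒ P0 / P1 ⇒ P1 / P1 ⇒ n / P1 ⇒ n / n

Two distinct leftmost derivations for the same string.

Ambiguous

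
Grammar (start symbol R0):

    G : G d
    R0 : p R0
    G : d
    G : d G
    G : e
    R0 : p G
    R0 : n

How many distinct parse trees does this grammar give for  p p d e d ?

Parse trees for p p d e d:
  [R0 p [R0 p [G [G d [G e]] d]]]
  [R0 p [R0 p [G d [G [G e] d]]]]

2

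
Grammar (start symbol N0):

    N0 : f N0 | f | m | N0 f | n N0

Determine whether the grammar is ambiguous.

Ambiguous

Witness: f f

Derivation 1: N0 ⇒ f N0 ⇒ f f
Derivation 2: N0 ⇒ N0 f ⇒ f f

Two distinct leftmost derivations for the same string.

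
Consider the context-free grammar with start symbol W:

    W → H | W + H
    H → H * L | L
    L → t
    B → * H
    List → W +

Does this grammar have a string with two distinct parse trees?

(B, List are unreachable from W, so their rules don't affect L(W).) W → W + H | H  ;  H → H * L | L  — a left-associative chain with L at the bottom. Each string factors uniquely by precedence.

Unambiguous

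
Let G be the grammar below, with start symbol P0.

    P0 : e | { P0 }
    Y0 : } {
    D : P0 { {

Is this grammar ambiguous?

Unambiguous

(Y0, D are unreachable from P0, so their rules don't affect L(P0).) Each string is a nest of matched brackets around a single atom. An opening bracket forces the recursive rule; an atom forces the base rule.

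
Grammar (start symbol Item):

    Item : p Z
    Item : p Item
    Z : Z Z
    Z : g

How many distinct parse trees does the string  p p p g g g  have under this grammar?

Parse trees for p p p g g g:
  [Item p [Item p [Item p [Z [Z g] [Z [Z g] [Z g]]]]]]
  [Item p [Item p [Item p [Z [Z [Z g] [Z g]] [Z g]]]]]

2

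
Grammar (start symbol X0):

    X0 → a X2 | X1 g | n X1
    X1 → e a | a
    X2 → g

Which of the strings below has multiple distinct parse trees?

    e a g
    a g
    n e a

a g

e a g: 1 tree
a g: 2 trees
n e a: 1 tree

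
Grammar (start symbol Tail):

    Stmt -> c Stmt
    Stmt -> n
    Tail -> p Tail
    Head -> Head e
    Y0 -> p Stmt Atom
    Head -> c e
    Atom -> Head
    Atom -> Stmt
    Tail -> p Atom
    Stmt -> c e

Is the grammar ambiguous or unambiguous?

Ambiguous

Witness: p c e

Derivation 1: Tail ⇒ p Atom ⇒ p Head ⇒ p c e
Derivation 2: Tail ⇒ p Atom ⇒ p Stmt ⇒ p c e

Two distinct leftmost derivations for the same string.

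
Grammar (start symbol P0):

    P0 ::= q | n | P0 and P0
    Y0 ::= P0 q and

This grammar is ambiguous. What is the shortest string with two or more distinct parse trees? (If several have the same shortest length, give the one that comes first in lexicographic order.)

length 1: no string has ≥2 trees
length 3: no string has ≥2 trees
length 5: n and n and n has 2 parse trees

Two derivations of n and n and n:
  P0 ⇒ P0 and P0 ⇒ n and P0 ⇒ n and P0 and P0 ⇒ n and n and P0 ⇒ n and n and n
  P0 ⇒ P0 and P0 ⇒ P0 and P0 and P0 ⇒ n and P0 and P0 ⇒ n and n and P0 ⇒ n and n and n

n and n and n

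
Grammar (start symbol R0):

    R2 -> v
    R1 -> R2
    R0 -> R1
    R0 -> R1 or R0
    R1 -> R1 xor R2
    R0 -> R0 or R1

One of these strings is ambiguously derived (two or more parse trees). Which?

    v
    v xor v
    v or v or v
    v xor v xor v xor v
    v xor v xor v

v: 1 tree
v xor v: 1 tree
v or v or v: 4 trees
v xor v xor v xor v: 1 tree
v xor v xor v: 1 tree

v or v or v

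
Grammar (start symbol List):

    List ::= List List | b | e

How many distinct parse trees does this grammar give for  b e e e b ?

Parse trees for b e e e b (showing first 6 of 14):
  [List [List b] [List [List e] [List [List e] [List [List e] [List b]]]]]
  [List [List b] [List [List e] [List [List [List e] [List e]] [List b]]]]
  [List [List b] [List [List [List e] [List e]] [List [List e] [List b]]]]
  [List [List b] [List [List [List e] [List [List e] [List e]]] [List b]]]
  [List [List b] [List [List [List [List e] [List e]] [List e]] [List b]]]
  [List [List [List b] [List e]] [List [List e] [List [List e] [List b]]]]

14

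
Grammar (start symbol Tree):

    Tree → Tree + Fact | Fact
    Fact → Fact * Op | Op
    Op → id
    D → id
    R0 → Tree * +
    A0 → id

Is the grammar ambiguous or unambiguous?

Unambiguous

Only Tree, Fact, Op are reachable from Tree; ignoring the rest: The grammar is stratified — Tree handles '+' (left-recursive), Fact handles '*', Op atoms. Each operator has a fixed associativity and precedence level, so every string has one parse.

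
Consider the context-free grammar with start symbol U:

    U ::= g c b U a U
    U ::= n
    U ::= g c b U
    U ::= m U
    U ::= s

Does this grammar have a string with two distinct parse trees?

Witness: g c b g c b n a n

Derivation 1: U ⇒ g c b U a U ⇒ g c b g c b U a U ⇒ g c b g c b n a U ⇒ g c b g c b n a n
Derivation 2: U ⇒ g c b U ⇒ g c b g c b U a U ⇒ g c b g c b n a U ⇒ g c b g c b n a n

Two distinct leftmost derivations for the same string.

Ambiguous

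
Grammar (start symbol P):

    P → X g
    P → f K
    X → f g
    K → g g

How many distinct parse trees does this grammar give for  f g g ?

2

Parse trees for f g g:
  [P [X f g] g]
  [P f [K g g]]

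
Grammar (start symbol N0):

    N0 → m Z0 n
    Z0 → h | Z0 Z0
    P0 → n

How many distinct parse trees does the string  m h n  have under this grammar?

Parse trees for m h n:
  [N0 m [Z0 h] n]

1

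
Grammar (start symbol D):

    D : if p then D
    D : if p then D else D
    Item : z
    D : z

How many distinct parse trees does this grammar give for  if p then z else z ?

Parse trees for if p then z else z:
  [D if p then [D z] else [D z]]

1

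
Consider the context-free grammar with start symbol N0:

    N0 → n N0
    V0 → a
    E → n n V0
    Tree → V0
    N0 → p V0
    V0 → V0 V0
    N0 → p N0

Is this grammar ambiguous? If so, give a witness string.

Ambiguous

Witness: p a a a

Derivation 1: N0 ⇒ p V0 ⇒ p V0 V0 ⇒ p a V0 ⇒ p a V0 V0 ⇒ p a a V0 ⇒ p a a a
Derivation 2: N0 ⇒ p V0 ⇒ p V0 V0 ⇒ p V0 V0 V0 ⇒ p a V0 V0 ⇒ p a a V0 ⇒ p a a a

Two distinct leftmost derivations for the same string.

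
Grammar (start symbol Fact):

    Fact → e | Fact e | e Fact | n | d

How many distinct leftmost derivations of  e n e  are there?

Parse trees for e n e:
  [Fact [Fact e [Fact n]] e]
  [Fact e [Fact [Fact n] e]]

2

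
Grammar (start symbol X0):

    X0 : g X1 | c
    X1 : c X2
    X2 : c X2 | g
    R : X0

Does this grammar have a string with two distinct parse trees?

(R is unreachable from X0, so its rules don't affect L(X0).) Restricted to the reachable nonterminals, every rule has the form A → t or A → t B, and no two rules for the same A share a first terminal. The grammar encodes a DFA — one run per string.

Unambiguous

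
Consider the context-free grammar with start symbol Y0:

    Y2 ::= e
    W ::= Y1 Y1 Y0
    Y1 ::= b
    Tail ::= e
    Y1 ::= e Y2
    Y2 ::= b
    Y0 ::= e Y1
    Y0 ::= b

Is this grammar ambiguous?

(W, Tail are unreachable from Y0, so their rules don't affect L(Y0).) Each reachable nonterminal has at most one production per leading terminal, and all productions are right-linear; the derivation is determined token-by-token.

Unambiguous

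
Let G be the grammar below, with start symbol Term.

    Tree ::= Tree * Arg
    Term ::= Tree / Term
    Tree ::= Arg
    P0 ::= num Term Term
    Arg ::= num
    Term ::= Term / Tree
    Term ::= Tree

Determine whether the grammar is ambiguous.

Witness: num / num

Derivation 1: Term ⇒ Tree / Term ⇒ Arg / Term ⇒ num / Term ⇒ num / Tree ⇒ num / Arg ⇒ num / num
Derivation 2: Term ⇒ Term / Tree ⇒ Tree / Tree ⇒ Arg / Tree ⇒ num / Tree ⇒ num / Arg ⇒ num / num

Two distinct leftmost derivations for the same string.

Ambiguous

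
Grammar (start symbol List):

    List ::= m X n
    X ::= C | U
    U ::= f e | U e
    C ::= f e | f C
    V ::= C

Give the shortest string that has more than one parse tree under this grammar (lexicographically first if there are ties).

m f e n

length 4: m f e n has 2 parse trees

Two derivations of m f e n:
  List ⇒ m X n ⇒ m C n ⇒ m f e n
  List ⇒ m X n ⇒ m U n ⇒ m f e n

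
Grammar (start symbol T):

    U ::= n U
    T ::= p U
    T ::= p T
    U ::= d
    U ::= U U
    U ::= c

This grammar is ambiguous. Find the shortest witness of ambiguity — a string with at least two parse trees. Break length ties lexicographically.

length 2: no string has ≥2 trees
length 3: no string has ≥2 trees
length 4: p c c c has 2 parse trees

Two derivations of p c c c:
  T ⇒ p U ⇒ p U U ⇒ p U U U ⇒ p c U U ⇒ p c c U ⇒ p c c c
  T ⇒ p U ⇒ p U U ⇒ p c U ⇒ p c U U ⇒ p c c U ⇒ p c c c

p c c c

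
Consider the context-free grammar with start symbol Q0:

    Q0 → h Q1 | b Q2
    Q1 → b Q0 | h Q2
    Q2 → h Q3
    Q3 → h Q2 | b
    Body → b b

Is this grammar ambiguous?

Unambiguous

(Body is unreachable from Q0, so its rules don't affect L(Q0).) The reachable rules are right-linear with at most one rule per (nonterminal, next-terminal) pair. Each input token forces the next rule, so parsing is deterministic.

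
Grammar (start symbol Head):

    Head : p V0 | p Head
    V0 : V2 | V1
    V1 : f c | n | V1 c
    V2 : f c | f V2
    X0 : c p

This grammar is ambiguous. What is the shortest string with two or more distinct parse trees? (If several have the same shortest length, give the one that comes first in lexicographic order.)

length 2: no string has ≥2 trees
length 3: p f c has 2 parse trees

Two derivations of p f c:
  Head ⇒ p V0 ⇒ p V2 ⇒ p f c
  Head ⇒ p V0 ⇒ p V1 ⇒ p f c

p f c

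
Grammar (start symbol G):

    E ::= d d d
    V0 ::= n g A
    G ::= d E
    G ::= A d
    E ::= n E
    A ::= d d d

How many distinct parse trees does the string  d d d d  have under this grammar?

2

Parse trees for d d d d:
  [G d [E d d d]]
  [G [A d d d] d]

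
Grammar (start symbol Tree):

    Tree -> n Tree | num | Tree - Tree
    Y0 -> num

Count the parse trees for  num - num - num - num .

5

Parse trees for num - num - num - num:
  [Tree [Tree num] - [Tree [Tree num] - [Tree [Tree num] - [Tree num]]]]
  [Tree [Tree num] - [Tree [Tree [Tree num] - [Tree num]] - [Tree num]]]
  [Tree [Tree [Tree num] - [Tree num]] - [Tree [Tree num] - [Tree num]]]
  [Tree [Tree [Tree num] - [Tree [Tree num] - [Tree num]]] - [Tree num]]
  [Tree [Tree [Tree [Tree num] - [Tree num]] - [Tree num]] - [Tree num]]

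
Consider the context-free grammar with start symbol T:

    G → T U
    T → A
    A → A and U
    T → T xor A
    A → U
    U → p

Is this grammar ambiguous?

Unambiguous

Only T, A, U are reachable from T; ignoring the rest: This is a standard precedence ladder (T over A over U), with each level left-recursive on its own operator ('xor' at T, 'and' at A). That structure is LR(1), hence unambiguous.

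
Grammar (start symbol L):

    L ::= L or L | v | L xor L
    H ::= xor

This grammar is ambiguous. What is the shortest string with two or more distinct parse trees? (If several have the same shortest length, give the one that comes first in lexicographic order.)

length 1: no string has ≥2 trees
length 3: no string has ≥2 trees
length 5: v or v or v has 2 parse trees

Two derivations of v or v or v:
  L ⇒ L or L ⇒ L or L or L ⇒ v or L or L ⇒ v or v or L ⇒ v or v or v
  L ⇒ L or L ⇒ v or L ⇒ v or L or L ⇒ v or v or L ⇒ v or v or v

v or v or v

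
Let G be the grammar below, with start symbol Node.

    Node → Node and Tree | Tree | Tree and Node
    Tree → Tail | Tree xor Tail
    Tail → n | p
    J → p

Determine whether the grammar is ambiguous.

Ambiguous

Witness: n and n

Derivation 1: Node ⇒ Node and Tree ⇒ Tree and Tree ⇒ Tail and Tree ⇒ n and Tree ⇒ n and Tail ⇒ n and n
Derivation 2: Node ⇒ Tree and Node ⇒ Tail and Node ⇒ n and Node ⇒ n and Tree ⇒ n and Tail ⇒ n and n

Two distinct leftmost derivations for the same string.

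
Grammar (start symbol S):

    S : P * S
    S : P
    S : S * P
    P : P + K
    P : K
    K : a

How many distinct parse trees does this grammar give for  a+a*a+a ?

2

Parse trees for a+a*a+a:
  [S [P [P [K a]] + [K a]] * [S [P [P [K a]] + [K a]]]]
  [S [S [P [P [K a]] + [K a]]] * [P [P [K a]] + [K a]]]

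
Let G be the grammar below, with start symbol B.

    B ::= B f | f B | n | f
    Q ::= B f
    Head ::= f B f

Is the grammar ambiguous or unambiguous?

Ambiguous

Witness: f f

Derivation 1: B ⇒ B f ⇒ f f
Derivation 2: B ⇒ f B ⇒ f f

Two distinct leftmost derivations for the same string.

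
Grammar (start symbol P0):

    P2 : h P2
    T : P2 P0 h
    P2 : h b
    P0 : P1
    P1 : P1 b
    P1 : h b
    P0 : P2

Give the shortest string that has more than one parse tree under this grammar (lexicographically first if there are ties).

length 2: h b has 2 parse trees

Two derivations of h b:
  P0 ⇒ P1 ⇒ h b
  P0 ⇒ P2 ⇒ h b

h b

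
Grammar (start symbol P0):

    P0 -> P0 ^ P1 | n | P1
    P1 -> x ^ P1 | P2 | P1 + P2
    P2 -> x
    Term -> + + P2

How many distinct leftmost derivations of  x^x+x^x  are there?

3

Parse trees for x^x+x^x:
  [P0 [P0 [P0 [P1 [P2 x]]] ^ [P1 [P1 [P2 x]] + [P2 x]]] ^ [P1 [P2 x]]]
  [P0 [P0 [P1 x ^ [P1 [P1 [P2 x]] + [P2 x]]]] ^ [P1 [P2 x]]]
  [P0 [P0 [P1 [P1 x ^ [P1 [P2 x]]] + [P2 x]]] ^ [P1 [P2 x]]]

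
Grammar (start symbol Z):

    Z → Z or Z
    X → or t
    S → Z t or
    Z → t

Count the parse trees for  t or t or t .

Parse trees for t or t or t:
  [Z [Z t] or [Z [Z t] or [Z t]]]
  [Z [Z [Z t] or [Z t]] or [Z t]]

2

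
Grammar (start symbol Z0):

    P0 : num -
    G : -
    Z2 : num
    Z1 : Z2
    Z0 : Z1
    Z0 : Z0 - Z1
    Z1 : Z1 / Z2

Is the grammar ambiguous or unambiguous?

(P0, G are unreachable from Z0, so their rules don't affect L(Z0).) The grammar is stratified — Z0 handles '-' (left-recursive), Z1 handles '/', Z2 atoms. Each operator has a fixed associativity and precedence level, so every string has one parse.

Unambiguous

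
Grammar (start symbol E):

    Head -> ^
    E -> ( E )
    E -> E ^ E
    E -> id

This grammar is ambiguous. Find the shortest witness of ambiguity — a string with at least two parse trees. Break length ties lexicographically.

length 1: no string has ≥2 trees
length 3: no string has ≥2 trees
length 5: id ^ id ^ id has 2 parse trees

Two derivations of id ^ id ^ id:
  E ⇒ E ^ E ⇒ E ^ E ^ E ⇒ id ^ E ^ E ⇒ id ^ id ^ E ⇒ id ^ id ^ id
  E ⇒ E ^ E ⇒ id ^ E ⇒ id ^ E ^ E ⇒ id ^ id ^ E ⇒ id ^ id ^ id

id ^ id ^ id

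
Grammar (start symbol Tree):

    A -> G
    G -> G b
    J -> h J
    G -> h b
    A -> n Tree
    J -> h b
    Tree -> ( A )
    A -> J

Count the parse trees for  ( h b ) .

Parse trees for ( h b ):
  [Tree ( [A [G h b]] )]
  [Tree ( [A [J h b]] )]

2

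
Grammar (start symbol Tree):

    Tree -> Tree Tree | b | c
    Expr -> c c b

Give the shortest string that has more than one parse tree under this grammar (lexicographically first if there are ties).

length 1: no string has ≥2 trees
length 2: no string has ≥2 trees
length 3: b b b has 2 parse trees

Two derivations of b b b:
  Tree ⇒ Tree Tree ⇒ Tree Tree Tree ⇒ b Tree Tree ⇒ b b Tree ⇒ b b b
  Tree ⇒ Tree Tree ⇒ b Tree ⇒ b Tree Tree ⇒ b b Tree ⇒ b b b

b b b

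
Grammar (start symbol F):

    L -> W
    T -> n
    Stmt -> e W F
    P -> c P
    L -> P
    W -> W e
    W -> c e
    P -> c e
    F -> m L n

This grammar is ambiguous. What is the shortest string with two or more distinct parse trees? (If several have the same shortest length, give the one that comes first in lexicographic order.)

m c e n

length 4: m c e n has 2 parse trees

Two derivations of m c e n:
  F ⇒ m L n ⇒ m W n ⇒ m c e n
  F ⇒ m L n ⇒ m P n ⇒ m c e n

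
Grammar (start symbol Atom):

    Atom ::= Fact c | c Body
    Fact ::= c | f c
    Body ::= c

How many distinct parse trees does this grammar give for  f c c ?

Parse trees for f c c:
  [Atom [Fact f c] c]

1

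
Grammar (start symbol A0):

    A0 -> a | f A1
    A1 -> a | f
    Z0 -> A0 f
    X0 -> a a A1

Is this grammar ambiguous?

Unambiguous

(Z0, X0 are unreachable from A0, so their rules don't affect L(A0).) Each reachable nonterminal has at most one production per leading terminal, and all productions are right-linear; the derivation is determined token-by-token.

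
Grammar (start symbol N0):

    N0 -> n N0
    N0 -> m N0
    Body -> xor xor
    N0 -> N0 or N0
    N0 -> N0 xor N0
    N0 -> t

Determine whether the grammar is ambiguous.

Ambiguous

Witness: m t or t

Derivation 1: N0 ⇒ m N0 ⇒ m N0 or N0 ⇒ m t or N0 ⇒ m t or t
Derivation 2: N0 ⇒ N0 or N0 ⇒ m N0 or N0 ⇒ m t or N0 ⇒ m t or t

Two distinct leftmost derivations for the same string.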